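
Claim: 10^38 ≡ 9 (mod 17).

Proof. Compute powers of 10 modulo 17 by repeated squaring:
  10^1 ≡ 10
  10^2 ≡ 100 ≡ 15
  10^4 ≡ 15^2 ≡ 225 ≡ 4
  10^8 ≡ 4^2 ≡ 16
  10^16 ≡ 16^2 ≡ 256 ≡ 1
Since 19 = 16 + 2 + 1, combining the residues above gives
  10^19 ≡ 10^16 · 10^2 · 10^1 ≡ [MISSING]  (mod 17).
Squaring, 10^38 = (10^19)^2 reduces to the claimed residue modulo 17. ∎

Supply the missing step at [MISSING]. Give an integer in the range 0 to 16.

Multiply the listed residues: 1 · 15 · 10 = 15 → 150.
Reducing modulo 17: 150 = 8·17 + 14, so 10^19 ≡ 14.

14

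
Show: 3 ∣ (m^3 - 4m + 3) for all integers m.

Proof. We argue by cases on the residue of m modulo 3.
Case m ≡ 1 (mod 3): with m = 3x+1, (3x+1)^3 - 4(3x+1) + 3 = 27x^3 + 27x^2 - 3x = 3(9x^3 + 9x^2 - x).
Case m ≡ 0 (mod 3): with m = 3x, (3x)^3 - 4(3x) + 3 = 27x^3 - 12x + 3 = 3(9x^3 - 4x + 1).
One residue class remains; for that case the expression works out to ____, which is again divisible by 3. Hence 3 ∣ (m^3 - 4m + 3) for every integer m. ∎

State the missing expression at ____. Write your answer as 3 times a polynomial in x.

Only m ≡ 2 (mod 3) is unaccounted for. Put m = 3x+2:
(3x+2)^3 - 4(3x+2) + 3 expands to 27x^3 + 54x^2 + 24x + 3,
and factoring out 3 leaves 3(9x^3 + 18x^2 + 8x + 1).

3(9x^3 + 18x^2 + 8x + 1)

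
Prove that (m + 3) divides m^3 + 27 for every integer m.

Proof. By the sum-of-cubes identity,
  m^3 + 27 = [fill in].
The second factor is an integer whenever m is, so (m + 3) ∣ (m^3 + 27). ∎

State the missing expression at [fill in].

a^3 + b^3 = (a + b)(a^2 - ab + b^2). With a = m, b = 3:
m^3 + 27 = (m + 3)(m^2 - 3m + 9).

(m + 3)(m^2 - 3m + 9)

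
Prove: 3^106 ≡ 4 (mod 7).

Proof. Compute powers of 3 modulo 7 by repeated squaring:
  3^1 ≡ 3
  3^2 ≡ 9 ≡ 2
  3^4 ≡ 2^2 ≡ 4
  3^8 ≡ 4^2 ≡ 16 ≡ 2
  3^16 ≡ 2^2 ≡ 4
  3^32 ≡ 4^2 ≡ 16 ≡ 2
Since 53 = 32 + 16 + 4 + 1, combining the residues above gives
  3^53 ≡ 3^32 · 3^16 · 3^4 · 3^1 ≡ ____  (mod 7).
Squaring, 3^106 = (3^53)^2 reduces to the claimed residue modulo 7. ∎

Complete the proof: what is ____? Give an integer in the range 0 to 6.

3^32 · 3^16 · 3^4 · 3^1 ≡ 2 · 4 · 4 · 3 = 96.
96 mod 7 = 5, so 3^53 ≡ 5 (mod 7).

5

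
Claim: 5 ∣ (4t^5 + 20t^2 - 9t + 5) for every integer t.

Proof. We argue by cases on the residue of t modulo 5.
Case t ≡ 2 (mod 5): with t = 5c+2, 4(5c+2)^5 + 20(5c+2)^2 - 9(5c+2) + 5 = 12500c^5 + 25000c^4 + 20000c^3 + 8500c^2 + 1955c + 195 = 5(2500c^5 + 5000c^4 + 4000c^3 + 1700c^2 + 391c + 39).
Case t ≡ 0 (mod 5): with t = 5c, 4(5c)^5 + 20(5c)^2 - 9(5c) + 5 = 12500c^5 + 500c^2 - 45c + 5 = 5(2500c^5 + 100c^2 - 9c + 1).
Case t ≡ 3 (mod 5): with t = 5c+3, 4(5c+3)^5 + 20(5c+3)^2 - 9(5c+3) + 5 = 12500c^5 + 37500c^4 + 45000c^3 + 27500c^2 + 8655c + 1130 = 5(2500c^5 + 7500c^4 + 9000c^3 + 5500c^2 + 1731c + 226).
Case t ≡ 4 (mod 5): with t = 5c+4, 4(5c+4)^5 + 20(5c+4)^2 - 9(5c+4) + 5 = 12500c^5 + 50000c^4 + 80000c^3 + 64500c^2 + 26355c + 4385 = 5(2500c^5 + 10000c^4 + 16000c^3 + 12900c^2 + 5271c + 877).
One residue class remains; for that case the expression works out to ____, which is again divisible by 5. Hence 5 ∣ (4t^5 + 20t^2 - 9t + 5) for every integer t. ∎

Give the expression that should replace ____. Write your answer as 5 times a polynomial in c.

5(2500c^5 + 2500c^4 + 1000c^3 + 300c^2 + 51c + 4)

The residues treated are {2, 0, 3, 4}, so the missing case is t ≡ 1 (mod 5); write t = 5c+1.
Then 4(5c+1)^5 + 20(5c+1)^2 - 9(5c+1) + 5 = 12500c^5 + 12500c^4 + 5000c^3 + 1500c^2 + 255c + 20 = 5(2500c^5 + 2500c^4 + 1000c^3 + 300c^2 + 51c + 4).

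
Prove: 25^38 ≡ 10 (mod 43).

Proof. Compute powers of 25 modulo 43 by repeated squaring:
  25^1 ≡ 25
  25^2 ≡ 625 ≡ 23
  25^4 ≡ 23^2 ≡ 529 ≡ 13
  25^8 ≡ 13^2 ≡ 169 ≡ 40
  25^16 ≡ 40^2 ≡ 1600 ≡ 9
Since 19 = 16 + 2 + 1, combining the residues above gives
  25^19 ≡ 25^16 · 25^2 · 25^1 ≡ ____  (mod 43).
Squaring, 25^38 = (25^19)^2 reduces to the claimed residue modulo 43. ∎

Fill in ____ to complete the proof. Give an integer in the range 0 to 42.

15

25^16 · 25^2 · 25^1 ≡ 9 · 23 · 25 = 5175.
5175 mod 43 = 15, so 25^19 ≡ 15 (mod 43).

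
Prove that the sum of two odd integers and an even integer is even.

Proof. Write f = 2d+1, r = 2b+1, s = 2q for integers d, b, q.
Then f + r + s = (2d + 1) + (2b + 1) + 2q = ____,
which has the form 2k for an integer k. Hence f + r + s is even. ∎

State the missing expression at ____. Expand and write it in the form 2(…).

Expanding: (2d + 1) + (2b + 1) + 2q = 2b + 2d + 2q + 2.
Every term is even; pulling out the factor of 2 gives 2(b + d + q + 1).

2(b + d + q + 1)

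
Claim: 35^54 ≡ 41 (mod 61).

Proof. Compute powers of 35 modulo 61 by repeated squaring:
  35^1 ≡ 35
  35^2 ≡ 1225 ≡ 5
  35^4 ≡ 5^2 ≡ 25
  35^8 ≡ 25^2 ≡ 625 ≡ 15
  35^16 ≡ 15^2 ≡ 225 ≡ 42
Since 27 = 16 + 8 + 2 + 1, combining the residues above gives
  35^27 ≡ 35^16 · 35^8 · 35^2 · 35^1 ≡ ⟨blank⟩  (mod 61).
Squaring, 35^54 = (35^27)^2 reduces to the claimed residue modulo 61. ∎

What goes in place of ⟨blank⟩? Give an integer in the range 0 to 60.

23

Multiply the listed residues: 42 · 15 · 5 · 35 = 630 → 3150 → 110250.
Reducing modulo 61: 110250 = 1807·61 + 23, so 35^27 ≡ 23.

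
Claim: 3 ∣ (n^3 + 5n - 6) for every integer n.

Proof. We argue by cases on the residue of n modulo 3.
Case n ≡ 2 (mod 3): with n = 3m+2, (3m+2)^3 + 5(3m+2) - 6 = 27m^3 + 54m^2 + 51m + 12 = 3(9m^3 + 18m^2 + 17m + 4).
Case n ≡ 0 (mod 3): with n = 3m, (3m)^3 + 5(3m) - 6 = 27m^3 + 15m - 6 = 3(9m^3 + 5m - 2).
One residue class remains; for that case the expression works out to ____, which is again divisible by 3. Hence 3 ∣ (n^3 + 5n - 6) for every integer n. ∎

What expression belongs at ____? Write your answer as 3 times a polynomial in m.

3(9m^3 + 9m^2 + 8m)

Only n ≡ 1 (mod 3) is unaccounted for. Put n = 3m+1:
(3m+1)^3 + 5(3m+1) - 6 expands to 27m^3 + 27m^2 + 24m,
and factoring out 3 leaves 3(9m^3 + 9m^2 + 8m).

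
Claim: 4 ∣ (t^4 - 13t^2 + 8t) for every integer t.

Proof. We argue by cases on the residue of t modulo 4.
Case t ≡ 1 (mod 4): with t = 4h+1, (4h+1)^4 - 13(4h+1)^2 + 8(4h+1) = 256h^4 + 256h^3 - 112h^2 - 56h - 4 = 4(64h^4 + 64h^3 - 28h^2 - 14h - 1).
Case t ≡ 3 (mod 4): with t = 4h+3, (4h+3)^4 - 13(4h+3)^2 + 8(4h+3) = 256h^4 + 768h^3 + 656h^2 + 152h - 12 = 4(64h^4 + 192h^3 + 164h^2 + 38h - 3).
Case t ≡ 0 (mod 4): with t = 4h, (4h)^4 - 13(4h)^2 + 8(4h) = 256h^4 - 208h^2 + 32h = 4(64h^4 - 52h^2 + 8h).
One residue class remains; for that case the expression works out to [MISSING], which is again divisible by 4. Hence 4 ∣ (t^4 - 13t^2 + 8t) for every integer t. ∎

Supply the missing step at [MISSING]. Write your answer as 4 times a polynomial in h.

Only t ≡ 2 (mod 4) is unaccounted for. Put t = 4h+2:
(4h+2)^4 - 13(4h+2)^2 + 8(4h+2) expands to 256h^4 + 512h^3 + 176h^2 - 48h - 20,
and factoring out 4 leaves 4(64h^4 + 128h^3 + 44h^2 - 12h - 5).

4(64h^4 + 128h^3 + 44h^2 - 12h - 5)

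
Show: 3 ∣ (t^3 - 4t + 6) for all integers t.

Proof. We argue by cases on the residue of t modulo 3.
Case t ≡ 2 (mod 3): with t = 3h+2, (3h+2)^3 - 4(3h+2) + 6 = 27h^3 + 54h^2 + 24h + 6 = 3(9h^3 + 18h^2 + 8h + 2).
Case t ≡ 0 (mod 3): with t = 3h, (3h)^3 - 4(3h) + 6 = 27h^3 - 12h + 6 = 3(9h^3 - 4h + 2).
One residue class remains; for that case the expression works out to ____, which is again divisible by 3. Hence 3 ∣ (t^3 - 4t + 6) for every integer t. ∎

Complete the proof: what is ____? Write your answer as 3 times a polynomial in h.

Only t ≡ 1 (mod 3) is unaccounted for. Put t = 3h+1:
(3h+1)^3 - 4(3h+1) + 6 expands to 27h^3 + 27h^2 - 3h + 3,
and factoring out 3 leaves 3(9h^3 + 9h^2 - h + 1).

3(9h^3 + 9h^2 - h + 1)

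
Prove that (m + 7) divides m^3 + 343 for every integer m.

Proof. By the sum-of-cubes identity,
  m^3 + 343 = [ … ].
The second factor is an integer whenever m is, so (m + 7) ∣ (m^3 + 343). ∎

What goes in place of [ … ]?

(m + 7)(m^2 - 7m + 49)

Polynomial division of m^3 + 343 by m + 7 leaves remainder 0 and quotient m^2 - 7m + 49.
Hence m^3 + 343 = (m + 7)(m^2 - 7m + 49).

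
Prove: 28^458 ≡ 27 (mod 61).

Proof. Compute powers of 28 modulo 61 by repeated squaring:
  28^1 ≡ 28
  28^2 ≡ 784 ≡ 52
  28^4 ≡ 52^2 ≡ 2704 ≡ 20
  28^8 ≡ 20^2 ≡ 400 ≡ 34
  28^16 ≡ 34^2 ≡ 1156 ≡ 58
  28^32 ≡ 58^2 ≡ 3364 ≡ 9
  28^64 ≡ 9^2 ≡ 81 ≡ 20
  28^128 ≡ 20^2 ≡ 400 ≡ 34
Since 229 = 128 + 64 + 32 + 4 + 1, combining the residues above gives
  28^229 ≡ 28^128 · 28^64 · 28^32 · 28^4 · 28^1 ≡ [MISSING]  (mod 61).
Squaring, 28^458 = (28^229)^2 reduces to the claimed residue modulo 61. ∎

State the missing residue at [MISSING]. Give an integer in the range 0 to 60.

37

Multiply the listed residues: 34 · 20 · 9 · 20 · 28 = 680 → 6120 → 122400 → 3427200.
Reducing modulo 61: 3427200 = 56183·61 + 37, so 28^229 ≡ 37.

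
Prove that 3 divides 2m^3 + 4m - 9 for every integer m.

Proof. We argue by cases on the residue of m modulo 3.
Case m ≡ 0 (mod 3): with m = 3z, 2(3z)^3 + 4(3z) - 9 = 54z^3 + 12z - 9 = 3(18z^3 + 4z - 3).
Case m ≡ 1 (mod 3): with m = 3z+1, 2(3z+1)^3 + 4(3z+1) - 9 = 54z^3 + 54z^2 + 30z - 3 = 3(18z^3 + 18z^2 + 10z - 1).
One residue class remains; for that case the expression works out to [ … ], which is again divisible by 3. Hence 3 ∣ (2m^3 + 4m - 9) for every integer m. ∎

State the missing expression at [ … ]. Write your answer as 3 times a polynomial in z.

3(18z^3 + 36z^2 + 28z + 5)

The residues treated are {0, 1}, so the missing case is m ≡ 2 (mod 3); write m = 3z+2.
Then 2(3z+2)^3 + 4(3z+2) - 9 = 54z^3 + 108z^2 + 84z + 15 = 3(18z^3 + 36z^2 + 28z + 5).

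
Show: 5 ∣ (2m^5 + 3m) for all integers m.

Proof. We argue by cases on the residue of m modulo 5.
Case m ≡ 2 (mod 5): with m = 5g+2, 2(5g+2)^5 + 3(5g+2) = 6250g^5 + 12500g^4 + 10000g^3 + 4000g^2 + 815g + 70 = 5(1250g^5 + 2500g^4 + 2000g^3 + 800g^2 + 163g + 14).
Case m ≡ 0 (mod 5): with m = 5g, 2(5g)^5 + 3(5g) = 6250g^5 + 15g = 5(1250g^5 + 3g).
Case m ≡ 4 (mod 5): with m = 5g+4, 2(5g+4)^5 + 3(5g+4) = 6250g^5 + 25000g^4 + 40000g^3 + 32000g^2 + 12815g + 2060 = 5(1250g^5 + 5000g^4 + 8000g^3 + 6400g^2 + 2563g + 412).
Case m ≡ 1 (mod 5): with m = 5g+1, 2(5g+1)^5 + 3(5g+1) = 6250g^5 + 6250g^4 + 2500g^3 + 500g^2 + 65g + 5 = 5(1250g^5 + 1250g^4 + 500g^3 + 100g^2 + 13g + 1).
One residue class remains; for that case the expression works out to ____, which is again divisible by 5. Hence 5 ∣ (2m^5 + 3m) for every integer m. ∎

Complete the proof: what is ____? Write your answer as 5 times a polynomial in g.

5(1250g^5 + 3750g^4 + 4500g^3 + 2700g^2 + 813g + 99)

The residues treated are {2, 0, 4, 1}, so the missing case is m ≡ 3 (mod 5); write m = 5g+3.
Then 2(5g+3)^5 + 3(5g+3) = 6250g^5 + 18750g^4 + 22500g^3 + 13500g^2 + 4065g + 495 = 5(1250g^5 + 3750g^4 + 4500g^3 + 2700g^2 + 813g + 99).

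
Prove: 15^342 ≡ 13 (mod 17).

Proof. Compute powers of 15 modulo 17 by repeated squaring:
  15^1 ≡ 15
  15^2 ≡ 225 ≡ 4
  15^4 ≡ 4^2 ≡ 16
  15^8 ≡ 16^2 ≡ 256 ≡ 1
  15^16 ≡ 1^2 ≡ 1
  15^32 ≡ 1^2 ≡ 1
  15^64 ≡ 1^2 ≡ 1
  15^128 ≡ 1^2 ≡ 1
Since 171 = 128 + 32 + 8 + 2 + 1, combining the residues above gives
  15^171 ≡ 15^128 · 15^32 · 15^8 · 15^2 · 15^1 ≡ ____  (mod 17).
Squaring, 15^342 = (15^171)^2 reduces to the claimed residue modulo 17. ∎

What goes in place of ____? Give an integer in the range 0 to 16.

9

15^128 · 15^32 · 15^8 · 15^2 · 15^1 ≡ 1 · 1 · 1 · 4 · 15 = 60.
60 mod 17 = 9, so 15^171 ≡ 9 (mod 17).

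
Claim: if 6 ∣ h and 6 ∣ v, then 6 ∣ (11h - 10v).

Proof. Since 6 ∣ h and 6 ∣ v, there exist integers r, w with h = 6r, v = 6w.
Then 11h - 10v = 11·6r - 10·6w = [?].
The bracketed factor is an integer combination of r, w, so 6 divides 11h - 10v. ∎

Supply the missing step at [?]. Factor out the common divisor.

Each term has a factor of 6: 11·6r - 10·6w = 6·(11r - 10w).
Since 11r - 10w is an integer, 6 ∣ (11h - 10v).

6(11r - 10w)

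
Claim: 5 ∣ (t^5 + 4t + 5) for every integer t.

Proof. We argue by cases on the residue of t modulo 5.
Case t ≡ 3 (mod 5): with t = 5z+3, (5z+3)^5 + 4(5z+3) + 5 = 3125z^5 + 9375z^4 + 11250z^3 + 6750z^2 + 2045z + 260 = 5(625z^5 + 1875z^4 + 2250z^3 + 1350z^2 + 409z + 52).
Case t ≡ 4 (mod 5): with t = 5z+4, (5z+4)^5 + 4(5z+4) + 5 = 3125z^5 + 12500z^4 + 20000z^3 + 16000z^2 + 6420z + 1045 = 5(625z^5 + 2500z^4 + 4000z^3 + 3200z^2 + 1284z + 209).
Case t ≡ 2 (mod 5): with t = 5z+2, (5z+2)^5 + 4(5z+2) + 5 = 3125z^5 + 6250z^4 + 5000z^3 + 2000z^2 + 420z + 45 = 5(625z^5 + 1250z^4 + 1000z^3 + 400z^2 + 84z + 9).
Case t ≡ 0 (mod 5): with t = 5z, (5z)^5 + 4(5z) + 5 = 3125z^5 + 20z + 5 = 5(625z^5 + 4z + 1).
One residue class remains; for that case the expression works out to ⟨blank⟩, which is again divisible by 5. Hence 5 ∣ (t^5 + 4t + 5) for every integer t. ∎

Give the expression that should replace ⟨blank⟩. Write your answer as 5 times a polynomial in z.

5(625z^5 + 625z^4 + 250z^3 + 50z^2 + 9z + 2)

Only t ≡ 1 (mod 5) is unaccounted for. Put t = 5z+1:
(5z+1)^5 + 4(5z+1) + 5 expands to 3125z^5 + 3125z^4 + 1250z^3 + 250z^2 + 45z + 10,
and factoring out 5 leaves 5(625z^5 + 625z^4 + 250z^3 + 50z^2 + 9z + 2).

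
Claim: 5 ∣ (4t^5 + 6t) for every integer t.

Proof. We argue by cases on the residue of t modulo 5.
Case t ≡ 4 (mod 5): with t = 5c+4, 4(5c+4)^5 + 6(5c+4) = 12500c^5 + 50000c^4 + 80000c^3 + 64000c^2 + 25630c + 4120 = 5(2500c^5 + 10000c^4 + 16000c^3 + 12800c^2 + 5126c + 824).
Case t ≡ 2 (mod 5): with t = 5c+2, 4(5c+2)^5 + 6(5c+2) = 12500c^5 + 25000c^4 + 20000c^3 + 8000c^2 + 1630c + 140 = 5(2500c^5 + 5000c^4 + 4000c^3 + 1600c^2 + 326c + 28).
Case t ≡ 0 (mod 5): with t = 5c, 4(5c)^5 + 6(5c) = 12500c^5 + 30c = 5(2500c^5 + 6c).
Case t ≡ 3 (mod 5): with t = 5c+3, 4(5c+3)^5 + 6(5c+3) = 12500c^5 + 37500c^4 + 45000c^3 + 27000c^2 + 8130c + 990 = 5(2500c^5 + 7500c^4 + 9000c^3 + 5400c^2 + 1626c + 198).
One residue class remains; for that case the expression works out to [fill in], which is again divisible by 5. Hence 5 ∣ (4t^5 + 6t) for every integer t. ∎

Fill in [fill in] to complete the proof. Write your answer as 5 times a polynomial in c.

5(2500c^5 + 2500c^4 + 1000c^3 + 200c^2 + 26c + 2)

The residues treated are {4, 2, 0, 3}, so the missing case is t ≡ 1 (mod 5); write t = 5c+1.
Then 4(5c+1)^5 + 6(5c+1) = 12500c^5 + 12500c^4 + 5000c^3 + 1000c^2 + 130c + 10 = 5(2500c^5 + 2500c^4 + 1000c^3 + 200c^2 + 26c + 2).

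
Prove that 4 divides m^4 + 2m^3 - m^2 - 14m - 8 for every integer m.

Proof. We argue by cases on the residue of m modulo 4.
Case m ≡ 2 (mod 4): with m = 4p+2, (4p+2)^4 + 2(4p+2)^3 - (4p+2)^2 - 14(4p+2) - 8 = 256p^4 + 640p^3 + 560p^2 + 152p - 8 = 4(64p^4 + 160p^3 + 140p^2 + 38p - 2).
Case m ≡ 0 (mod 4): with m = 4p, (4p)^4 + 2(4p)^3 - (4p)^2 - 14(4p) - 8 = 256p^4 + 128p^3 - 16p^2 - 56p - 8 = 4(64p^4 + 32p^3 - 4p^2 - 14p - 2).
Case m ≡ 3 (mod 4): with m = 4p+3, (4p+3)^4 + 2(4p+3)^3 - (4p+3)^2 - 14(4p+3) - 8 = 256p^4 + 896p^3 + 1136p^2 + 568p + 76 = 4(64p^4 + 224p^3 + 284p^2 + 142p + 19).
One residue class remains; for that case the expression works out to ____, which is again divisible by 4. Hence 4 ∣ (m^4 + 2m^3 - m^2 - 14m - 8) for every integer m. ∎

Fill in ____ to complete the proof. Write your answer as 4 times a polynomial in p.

4(64p^4 + 96p^3 + 44p^2 - 6p - 5)

The residues treated are {2, 0, 3}, so the missing case is m ≡ 1 (mod 4); write m = 4p+1.
Then (4p+1)^4 + 2(4p+1)^3 - (4p+1)^2 - 14(4p+1) - 8 = 256p^4 + 384p^3 + 176p^2 - 24p - 20 = 4(64p^4 + 96p^3 + 44p^2 - 6p - 5).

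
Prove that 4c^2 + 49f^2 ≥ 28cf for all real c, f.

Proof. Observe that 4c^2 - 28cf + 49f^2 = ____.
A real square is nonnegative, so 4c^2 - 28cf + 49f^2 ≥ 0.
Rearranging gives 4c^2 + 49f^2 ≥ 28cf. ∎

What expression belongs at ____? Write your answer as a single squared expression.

(2c - 7f)^2

4c^2 - 28cf + 49f^2 is a perfect-square trinomial: the outer terms are (2c)^2 and (7f)^2, and the cross term is -2·2c·7f.
So 4c^2 - 28cf + 49f^2 = (2c - 7f)^2 ≥ 0.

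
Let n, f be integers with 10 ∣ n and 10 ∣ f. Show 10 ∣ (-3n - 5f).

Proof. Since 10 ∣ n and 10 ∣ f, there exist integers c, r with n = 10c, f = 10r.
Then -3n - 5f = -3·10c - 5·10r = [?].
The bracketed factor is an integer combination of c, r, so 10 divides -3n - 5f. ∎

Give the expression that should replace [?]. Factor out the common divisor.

Each term has a factor of 10: -3·10c - 5·10r = 10·(-3c - 5r).
Since -3c - 5r is an integer, 10 ∣ (-3n - 5f).

10(-3c - 5r)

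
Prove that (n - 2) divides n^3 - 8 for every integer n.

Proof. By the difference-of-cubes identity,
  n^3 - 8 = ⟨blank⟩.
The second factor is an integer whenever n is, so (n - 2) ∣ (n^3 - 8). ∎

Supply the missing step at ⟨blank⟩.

(n - 2)(n^2 + 2n + 4)

Polynomial division of n^3 - 8 by n - 2 leaves remainder 0 and quotient n^2 + 2n + 4.
Hence n^3 - 8 = (n - 2)(n^2 + 2n + 4).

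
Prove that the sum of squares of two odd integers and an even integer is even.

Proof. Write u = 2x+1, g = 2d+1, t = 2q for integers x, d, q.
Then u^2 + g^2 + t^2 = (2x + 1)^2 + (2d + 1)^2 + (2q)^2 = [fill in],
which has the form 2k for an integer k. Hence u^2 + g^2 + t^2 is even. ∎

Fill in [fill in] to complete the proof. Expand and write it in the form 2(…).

Expanding: (2x + 1)^2 + (2d + 1)^2 + (2q)^2 = 4d^2 + 4d + 4q^2 + 4x^2 + 4x + 2.
Every term is even; pulling out the factor of 2 gives 2(2d^2 + 2d + 2q^2 + 2x^2 + 2x + 1).

2(2d^2 + 2d + 2q^2 + 2x^2 + 2x + 1)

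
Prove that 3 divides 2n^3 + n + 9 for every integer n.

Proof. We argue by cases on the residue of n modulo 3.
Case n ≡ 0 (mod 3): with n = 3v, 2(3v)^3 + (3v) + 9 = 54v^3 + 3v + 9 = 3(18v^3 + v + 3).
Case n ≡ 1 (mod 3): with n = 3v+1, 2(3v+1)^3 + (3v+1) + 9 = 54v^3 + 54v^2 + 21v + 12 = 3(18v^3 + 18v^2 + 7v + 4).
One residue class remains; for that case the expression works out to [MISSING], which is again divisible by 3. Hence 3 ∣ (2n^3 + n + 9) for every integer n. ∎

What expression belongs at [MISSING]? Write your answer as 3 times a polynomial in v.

The residues treated are {0, 1}, so the missing case is n ≡ 2 (mod 3); write n = 3v+2.
Then 2(3v+2)^3 + (3v+2) + 9 = 54v^3 + 108v^2 + 75v + 27 = 3(18v^3 + 36v^2 + 25v + 9).

3(18v^3 + 36v^2 + 25v + 9)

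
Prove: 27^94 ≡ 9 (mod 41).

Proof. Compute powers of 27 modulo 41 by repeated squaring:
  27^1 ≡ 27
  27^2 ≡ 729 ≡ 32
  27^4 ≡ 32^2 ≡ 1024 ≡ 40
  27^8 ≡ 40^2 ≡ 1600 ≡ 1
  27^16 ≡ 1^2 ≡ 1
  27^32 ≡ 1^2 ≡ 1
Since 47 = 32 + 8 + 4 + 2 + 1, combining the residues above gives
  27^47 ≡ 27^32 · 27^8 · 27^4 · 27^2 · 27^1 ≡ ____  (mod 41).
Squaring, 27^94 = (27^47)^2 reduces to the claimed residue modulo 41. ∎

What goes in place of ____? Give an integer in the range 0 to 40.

27^32 · 27^8 · 27^4 · 27^2 · 27^1 ≡ 1 · 1 · 40 · 32 · 27 = 34560.
34560 mod 41 = 38, so 27^47 ≡ 38 (mod 41).

38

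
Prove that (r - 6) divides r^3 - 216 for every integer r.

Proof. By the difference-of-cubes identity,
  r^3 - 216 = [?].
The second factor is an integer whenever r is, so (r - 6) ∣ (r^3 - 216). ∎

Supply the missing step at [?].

(r - 6)(r^2 + 6r + 36)

Polynomial division of r^3 - 216 by r - 6 leaves remainder 0 and quotient r^2 + 6r + 36.
Hence r^3 - 216 = (r - 6)(r^2 + 6r + 36).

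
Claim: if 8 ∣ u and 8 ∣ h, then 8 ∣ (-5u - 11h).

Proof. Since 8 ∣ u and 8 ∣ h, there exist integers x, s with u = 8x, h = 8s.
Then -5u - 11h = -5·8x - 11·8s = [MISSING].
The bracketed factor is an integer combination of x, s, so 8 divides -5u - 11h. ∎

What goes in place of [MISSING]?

8(-11s - 5x)

Each term has a factor of 8: -5·8x - 11·8s = 8·(-11s - 5x).
Since -11s - 5x is an integer, 8 ∣ (-5u - 11h).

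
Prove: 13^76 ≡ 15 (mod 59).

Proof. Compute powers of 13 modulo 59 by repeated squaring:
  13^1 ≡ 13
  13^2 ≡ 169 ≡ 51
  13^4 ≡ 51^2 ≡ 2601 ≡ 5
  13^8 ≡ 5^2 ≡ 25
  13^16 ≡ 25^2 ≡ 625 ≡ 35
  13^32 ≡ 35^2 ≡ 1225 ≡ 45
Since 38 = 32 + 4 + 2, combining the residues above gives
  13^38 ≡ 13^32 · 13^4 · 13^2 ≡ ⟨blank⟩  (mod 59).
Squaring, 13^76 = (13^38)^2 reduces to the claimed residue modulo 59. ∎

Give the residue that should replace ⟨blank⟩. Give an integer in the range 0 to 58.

29

Multiply the listed residues: 45 · 5 · 51 = 225 → 11475.
Reducing modulo 59: 11475 = 194·59 + 29, so 13^38 ≡ 29.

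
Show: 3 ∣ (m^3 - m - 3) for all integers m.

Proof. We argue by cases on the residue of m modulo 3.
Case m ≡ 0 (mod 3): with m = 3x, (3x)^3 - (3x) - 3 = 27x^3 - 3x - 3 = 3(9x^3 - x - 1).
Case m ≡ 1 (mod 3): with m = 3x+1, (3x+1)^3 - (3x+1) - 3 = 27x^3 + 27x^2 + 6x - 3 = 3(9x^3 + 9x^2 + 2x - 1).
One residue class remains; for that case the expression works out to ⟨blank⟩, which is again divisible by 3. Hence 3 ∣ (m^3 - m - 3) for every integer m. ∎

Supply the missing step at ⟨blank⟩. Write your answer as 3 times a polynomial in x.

The residues treated are {0, 1}, so the missing case is m ≡ 2 (mod 3); write m = 3x+2.
Then (3x+2)^3 - (3x+2) - 3 = 27x^3 + 54x^2 + 33x + 3 = 3(9x^3 + 18x^2 + 11x + 1).

3(9x^3 + 18x^2 + 11x + 1)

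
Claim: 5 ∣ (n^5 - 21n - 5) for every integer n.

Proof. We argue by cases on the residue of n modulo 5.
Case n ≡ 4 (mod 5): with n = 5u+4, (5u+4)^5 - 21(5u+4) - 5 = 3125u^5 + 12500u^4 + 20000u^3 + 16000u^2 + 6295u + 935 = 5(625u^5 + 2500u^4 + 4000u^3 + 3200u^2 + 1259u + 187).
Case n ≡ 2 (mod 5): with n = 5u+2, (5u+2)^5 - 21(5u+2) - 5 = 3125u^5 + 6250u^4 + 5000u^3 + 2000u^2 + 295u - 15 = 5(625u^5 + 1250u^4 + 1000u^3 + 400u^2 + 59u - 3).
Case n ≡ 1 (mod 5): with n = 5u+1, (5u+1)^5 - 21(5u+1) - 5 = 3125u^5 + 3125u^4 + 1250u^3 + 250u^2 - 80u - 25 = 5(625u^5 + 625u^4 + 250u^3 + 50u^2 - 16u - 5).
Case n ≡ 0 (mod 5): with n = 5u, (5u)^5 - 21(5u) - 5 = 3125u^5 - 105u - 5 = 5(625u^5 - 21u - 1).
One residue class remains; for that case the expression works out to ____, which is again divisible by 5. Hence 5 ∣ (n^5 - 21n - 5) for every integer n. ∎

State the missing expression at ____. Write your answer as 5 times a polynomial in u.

The residues treated are {4, 2, 1, 0}, so the missing case is n ≡ 3 (mod 5); write n = 5u+3.
Then (5u+3)^5 - 21(5u+3) - 5 = 3125u^5 + 9375u^4 + 11250u^3 + 6750u^2 + 1920u + 175 = 5(625u^5 + 1875u^4 + 2250u^3 + 1350u^2 + 384u + 35).

5(625u^5 + 1875u^4 + 2250u^3 + 1350u^2 + 384u + 35)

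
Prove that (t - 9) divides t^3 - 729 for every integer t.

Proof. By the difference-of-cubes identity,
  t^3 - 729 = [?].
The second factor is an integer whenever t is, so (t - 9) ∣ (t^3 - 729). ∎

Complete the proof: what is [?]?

Polynomial division of t^3 - 729 by t - 9 leaves remainder 0 and quotient t^2 + 9t + 81.
Hence t^3 - 729 = (t - 9)(t^2 + 9t + 81).

(t - 9)(t^2 + 9t + 81)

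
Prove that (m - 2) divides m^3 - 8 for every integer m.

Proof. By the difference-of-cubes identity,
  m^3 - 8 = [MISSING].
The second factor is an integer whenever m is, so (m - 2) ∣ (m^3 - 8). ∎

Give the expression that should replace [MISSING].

(m - 2)(m^2 + 2m + 4)

a^3 - b^3 = (a - b)(a^2 + ab + b^2). With a = m, b = 2:
m^3 - 8 = (m - 2)(m^2 + 2m + 4).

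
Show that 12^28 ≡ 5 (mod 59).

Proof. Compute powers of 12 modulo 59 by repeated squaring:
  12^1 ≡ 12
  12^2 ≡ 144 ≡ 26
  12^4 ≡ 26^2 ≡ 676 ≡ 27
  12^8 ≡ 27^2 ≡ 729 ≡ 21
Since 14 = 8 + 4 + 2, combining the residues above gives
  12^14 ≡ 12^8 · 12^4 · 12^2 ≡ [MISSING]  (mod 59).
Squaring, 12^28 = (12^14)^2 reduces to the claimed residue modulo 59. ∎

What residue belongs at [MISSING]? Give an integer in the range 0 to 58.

12^8 · 12^4 · 12^2 ≡ 21 · 27 · 26 = 14742.
14742 mod 59 = 51, so 12^14 ≡ 51 (mod 59).

51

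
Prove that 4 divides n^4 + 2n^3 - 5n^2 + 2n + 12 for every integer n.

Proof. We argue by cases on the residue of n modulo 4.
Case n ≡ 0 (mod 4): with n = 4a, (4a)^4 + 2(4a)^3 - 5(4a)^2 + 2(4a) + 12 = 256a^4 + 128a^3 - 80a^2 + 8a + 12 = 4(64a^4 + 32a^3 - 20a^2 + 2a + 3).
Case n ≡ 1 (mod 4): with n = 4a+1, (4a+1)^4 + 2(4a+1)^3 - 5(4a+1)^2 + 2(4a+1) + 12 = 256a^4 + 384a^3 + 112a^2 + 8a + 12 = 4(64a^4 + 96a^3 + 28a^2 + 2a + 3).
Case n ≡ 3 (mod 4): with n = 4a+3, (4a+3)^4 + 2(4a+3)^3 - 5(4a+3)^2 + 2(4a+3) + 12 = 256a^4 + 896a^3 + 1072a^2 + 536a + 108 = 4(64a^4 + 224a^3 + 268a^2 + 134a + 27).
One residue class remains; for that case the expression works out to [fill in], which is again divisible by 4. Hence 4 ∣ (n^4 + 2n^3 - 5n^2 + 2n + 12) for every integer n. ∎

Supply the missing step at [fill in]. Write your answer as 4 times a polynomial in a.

Only n ≡ 2 (mod 4) is unaccounted for. Put n = 4a+2:
(4a+2)^4 + 2(4a+2)^3 - 5(4a+2)^2 + 2(4a+2) + 12 expands to 256a^4 + 640a^3 + 496a^2 + 152a + 28,
and factoring out 4 leaves 4(64a^4 + 160a^3 + 124a^2 + 38a + 7).

4(64a^4 + 160a^3 + 124a^2 + 38a + 7)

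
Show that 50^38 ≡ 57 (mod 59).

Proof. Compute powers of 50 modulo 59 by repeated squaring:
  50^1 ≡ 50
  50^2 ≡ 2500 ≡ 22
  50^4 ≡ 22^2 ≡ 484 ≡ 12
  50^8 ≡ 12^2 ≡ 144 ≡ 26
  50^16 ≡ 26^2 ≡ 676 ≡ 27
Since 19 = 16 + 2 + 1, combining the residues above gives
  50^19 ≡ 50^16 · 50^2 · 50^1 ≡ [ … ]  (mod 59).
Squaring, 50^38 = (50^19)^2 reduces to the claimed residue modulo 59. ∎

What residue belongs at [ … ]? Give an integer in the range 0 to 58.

23

50^16 · 50^2 · 50^1 ≡ 27 · 22 · 50 = 29700.
29700 mod 59 = 23, so 50^19 ≡ 23 (mod 59).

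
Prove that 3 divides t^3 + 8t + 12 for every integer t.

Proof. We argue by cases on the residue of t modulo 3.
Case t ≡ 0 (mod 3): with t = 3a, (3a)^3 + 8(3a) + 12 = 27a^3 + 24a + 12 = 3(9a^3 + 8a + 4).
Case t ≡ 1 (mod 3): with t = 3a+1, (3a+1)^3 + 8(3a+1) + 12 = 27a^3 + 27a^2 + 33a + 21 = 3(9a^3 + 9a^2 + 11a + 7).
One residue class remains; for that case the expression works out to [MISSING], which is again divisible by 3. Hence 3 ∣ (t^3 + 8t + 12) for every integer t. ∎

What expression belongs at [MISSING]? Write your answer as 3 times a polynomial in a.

Only t ≡ 2 (mod 3) is unaccounted for. Put t = 3a+2:
(3a+2)^3 + 8(3a+2) + 12 expands to 27a^3 + 54a^2 + 60a + 36,
and factoring out 3 leaves 3(9a^3 + 18a^2 + 20a + 12).

3(9a^3 + 18a^2 + 20a + 12)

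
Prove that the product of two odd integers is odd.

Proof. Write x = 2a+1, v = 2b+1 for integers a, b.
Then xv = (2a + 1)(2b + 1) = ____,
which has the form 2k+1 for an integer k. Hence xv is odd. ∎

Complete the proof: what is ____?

Expanding: (2a + 1)(2b + 1) = 4ab + 2a + 2b + 1.
Every term except the constant is even, so this is 2(2ab + a + b) + 1,
and 2ab + a + b ∈ ℤ gives the required form.

2(2ab + a + b) + 1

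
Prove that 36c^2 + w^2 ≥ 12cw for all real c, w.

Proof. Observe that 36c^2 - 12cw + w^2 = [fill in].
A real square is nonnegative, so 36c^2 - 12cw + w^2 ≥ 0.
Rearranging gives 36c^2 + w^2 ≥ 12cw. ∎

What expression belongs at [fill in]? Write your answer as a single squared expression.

36c^2 - 12cw + w^2 is a perfect-square trinomial: the outer terms are (6c)^2 and (w)^2, and the cross term is -2·6c·w.
So 36c^2 - 12cw + w^2 = (6c - w)^2 ≥ 0.

(6c - w)^2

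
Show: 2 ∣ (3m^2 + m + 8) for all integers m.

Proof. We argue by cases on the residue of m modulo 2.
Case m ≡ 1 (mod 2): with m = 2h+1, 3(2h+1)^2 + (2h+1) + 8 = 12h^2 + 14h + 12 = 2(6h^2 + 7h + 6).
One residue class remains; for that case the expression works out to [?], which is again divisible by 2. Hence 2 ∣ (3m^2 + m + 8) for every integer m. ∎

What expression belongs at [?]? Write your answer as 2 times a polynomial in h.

Only m ≡ 0 (mod 2) is unaccounted for. Put m = 2h:
3(2h)^2 + (2h) + 8 expands to 12h^2 + 2h + 8,
and factoring out 2 leaves 2(6h^2 + h + 4).

2(6h^2 + h + 4)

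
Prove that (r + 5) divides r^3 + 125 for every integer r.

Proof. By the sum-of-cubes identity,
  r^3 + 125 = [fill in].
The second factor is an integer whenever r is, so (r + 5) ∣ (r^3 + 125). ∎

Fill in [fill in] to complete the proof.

a^3 + b^3 = (a + b)(a^2 - ab + b^2). With a = r, b = 5:
r^3 + 125 = (r + 5)(r^2 - 5r + 25).

(r + 5)(r^2 - 5r + 25)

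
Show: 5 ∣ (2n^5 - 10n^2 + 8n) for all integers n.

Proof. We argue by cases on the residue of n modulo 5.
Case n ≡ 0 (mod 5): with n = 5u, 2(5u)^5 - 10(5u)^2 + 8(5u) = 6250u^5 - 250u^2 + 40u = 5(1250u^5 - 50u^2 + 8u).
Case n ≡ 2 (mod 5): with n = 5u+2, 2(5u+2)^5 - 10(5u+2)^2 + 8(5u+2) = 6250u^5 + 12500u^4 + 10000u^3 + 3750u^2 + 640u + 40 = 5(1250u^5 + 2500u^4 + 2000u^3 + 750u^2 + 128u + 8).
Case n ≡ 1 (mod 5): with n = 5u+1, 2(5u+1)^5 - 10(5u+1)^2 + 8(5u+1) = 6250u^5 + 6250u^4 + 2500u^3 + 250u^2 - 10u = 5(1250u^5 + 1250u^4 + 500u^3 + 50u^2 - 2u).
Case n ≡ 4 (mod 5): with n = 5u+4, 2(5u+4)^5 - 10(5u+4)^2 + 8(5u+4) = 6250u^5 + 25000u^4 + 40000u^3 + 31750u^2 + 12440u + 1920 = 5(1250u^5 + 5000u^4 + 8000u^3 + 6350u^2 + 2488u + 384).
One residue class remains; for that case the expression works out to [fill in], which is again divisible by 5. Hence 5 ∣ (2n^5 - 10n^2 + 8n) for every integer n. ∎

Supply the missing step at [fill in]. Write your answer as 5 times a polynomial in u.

The residues treated are {0, 2, 1, 4}, so the missing case is n ≡ 3 (mod 5); write n = 5u+3.
Then 2(5u+3)^5 - 10(5u+3)^2 + 8(5u+3) = 6250u^5 + 18750u^4 + 22500u^3 + 13250u^2 + 3790u + 420 = 5(1250u^5 + 3750u^4 + 4500u^3 + 2650u^2 + 758u + 84).

5(1250u^5 + 3750u^4 + 4500u^3 + 2650u^2 + 758u + 84)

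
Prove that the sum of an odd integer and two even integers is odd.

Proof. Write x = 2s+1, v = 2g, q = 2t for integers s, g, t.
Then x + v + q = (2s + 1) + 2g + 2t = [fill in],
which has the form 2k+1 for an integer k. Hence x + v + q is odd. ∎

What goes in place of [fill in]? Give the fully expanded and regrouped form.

(2s + 1) + 2g + 2t = 2g + 2s + 2t + 1
= 2(g + s + t) + 1.
Since g + s + t is an integer, the sum is of the form 2k+1 for an integer k.

2(g + s + t) + 1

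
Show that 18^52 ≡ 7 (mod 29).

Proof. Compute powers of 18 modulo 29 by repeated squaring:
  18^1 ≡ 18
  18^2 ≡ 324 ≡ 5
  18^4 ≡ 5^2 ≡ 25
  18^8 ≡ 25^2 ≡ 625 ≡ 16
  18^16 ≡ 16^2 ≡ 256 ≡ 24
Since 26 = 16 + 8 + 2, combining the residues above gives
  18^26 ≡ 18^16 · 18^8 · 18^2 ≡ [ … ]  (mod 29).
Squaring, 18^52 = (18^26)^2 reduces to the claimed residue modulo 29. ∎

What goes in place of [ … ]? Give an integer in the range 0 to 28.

6

Multiply the listed residues: 24 · 16 · 5 = 384 → 1920.
Reducing modulo 29: 1920 = 66·29 + 6, so 18^26 ≡ 6.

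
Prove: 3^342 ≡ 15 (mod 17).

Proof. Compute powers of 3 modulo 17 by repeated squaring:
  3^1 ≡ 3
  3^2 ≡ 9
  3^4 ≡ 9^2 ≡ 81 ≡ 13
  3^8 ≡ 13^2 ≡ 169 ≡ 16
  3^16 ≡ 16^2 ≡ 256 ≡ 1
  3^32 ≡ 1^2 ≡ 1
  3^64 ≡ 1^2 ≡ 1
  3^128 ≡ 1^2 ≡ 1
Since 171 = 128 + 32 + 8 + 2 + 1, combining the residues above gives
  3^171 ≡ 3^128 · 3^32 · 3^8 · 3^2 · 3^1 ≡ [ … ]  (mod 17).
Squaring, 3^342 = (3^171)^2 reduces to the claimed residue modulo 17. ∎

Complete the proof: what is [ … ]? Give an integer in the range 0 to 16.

7

Multiply the listed residues: 1 · 1 · 16 · 9 · 3 = 1 → 16 → 144 → 432.
Reducing modulo 17: 432 = 25·17 + 7, so 3^171 ≡ 7.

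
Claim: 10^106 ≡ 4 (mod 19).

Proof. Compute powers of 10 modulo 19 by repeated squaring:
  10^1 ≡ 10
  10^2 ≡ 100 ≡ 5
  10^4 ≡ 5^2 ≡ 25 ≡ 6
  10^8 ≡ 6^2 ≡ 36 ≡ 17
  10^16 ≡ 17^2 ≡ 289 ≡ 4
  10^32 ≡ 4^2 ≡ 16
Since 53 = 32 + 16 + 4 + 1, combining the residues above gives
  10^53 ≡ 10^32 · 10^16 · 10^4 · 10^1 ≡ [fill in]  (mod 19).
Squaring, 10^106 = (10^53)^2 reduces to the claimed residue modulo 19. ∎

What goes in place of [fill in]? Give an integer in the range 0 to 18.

2

10^32 · 10^16 · 10^4 · 10^1 ≡ 16 · 4 · 6 · 10 = 3840.
3840 mod 19 = 2, so 10^53 ≡ 2 (mod 19).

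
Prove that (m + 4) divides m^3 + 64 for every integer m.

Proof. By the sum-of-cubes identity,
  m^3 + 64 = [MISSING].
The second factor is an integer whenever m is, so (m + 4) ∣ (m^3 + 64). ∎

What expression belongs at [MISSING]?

a^3 + b^3 = (a + b)(a^2 - ab + b^2). With a = m, b = 4:
m^3 + 64 = (m + 4)(m^2 - 4m + 16).

(m + 4)(m^2 - 4m + 16)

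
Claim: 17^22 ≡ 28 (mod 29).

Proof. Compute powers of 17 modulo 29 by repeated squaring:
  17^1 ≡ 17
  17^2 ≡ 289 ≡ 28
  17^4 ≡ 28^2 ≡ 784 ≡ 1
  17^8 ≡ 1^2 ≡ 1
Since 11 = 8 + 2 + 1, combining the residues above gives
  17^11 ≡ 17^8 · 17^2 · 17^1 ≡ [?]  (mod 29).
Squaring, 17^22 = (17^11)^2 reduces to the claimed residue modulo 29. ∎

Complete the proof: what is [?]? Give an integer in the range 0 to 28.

12

17^8 · 17^2 · 17^1 ≡ 1 · 28 · 17 = 476.
476 mod 29 = 12, so 17^11 ≡ 12 (mod 29).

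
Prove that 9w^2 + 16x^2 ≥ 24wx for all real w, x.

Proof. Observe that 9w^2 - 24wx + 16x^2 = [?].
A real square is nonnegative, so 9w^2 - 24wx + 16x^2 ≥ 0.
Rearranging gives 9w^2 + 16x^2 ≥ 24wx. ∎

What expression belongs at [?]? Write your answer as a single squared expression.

9w^2 - 24wx + 16x^2 is a perfect-square trinomial: the outer terms are (3w)^2 and (4x)^2, and the cross term is -2·3w·4x.
So 9w^2 - 24wx + 16x^2 = (3w - 4x)^2 ≥ 0.

(3w - 4x)^2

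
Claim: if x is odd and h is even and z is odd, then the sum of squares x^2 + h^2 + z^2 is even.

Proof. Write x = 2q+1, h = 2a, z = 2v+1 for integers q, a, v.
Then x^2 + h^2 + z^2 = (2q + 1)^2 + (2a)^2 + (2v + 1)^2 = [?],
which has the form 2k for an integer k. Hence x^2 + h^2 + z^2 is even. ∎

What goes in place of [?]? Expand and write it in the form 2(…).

2(2a^2 + 2q^2 + 2q + 2v^2 + 2v + 1)

(2q + 1)^2 + (2a)^2 + (2v + 1)^2 = 4a^2 + 4q^2 + 4q + 4v^2 + 4v + 2
= 2(2a^2 + 2q^2 + 2q + 2v^2 + 2v + 1).
Since 2a^2 + 2q^2 + 2q + 2v^2 + 2v + 1 is an integer, the sum of squares is of the form 2k for an integer k.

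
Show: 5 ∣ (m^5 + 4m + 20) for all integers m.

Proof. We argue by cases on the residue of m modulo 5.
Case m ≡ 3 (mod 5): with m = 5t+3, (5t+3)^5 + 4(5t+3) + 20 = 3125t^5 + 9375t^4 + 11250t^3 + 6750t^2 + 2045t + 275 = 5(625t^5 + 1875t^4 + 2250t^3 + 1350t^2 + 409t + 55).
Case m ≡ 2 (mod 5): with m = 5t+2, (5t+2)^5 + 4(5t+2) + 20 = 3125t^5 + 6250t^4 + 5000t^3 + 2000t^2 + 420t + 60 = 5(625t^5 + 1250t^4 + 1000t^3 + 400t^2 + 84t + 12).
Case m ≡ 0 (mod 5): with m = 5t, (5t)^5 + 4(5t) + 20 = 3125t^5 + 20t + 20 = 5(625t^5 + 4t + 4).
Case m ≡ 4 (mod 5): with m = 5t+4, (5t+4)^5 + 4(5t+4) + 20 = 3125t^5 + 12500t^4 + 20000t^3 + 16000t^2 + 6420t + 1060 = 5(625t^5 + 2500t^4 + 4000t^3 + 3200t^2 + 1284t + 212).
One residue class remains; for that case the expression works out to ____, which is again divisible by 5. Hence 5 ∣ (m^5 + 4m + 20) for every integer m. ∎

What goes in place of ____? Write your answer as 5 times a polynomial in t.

5(625t^5 + 625t^4 + 250t^3 + 50t^2 + 9t + 5)

The residues treated are {3, 2, 0, 4}, so the missing case is m ≡ 1 (mod 5); write m = 5t+1.
Then (5t+1)^5 + 4(5t+1) + 20 = 3125t^5 + 3125t^4 + 1250t^3 + 250t^2 + 45t + 25 = 5(625t^5 + 625t^4 + 250t^3 + 50t^2 + 9t + 5).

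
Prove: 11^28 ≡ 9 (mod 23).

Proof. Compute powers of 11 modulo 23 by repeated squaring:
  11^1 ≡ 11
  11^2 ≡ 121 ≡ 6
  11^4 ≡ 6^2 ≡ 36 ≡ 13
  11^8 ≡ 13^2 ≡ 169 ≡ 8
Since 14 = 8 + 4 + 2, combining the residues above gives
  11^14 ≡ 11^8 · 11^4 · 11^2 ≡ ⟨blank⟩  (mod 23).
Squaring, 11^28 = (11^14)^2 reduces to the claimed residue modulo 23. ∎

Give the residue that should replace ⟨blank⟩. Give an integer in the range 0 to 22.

11^8 · 11^4 · 11^2 ≡ 8 · 13 · 6 = 624.
624 mod 23 = 3, so 11^14 ≡ 3 (mod 23).

3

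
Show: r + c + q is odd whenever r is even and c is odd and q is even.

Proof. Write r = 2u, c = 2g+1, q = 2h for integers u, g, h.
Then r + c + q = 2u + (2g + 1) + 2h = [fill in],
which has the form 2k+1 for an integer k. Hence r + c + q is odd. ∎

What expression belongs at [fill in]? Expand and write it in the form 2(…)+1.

2u + (2g + 1) + 2h = 2g + 2h + 2u + 1
= 2(g + h + u) + 1.
Since g + h + u is an integer, the sum is of the form 2k+1 for an integer k.

2(g + h + u) + 1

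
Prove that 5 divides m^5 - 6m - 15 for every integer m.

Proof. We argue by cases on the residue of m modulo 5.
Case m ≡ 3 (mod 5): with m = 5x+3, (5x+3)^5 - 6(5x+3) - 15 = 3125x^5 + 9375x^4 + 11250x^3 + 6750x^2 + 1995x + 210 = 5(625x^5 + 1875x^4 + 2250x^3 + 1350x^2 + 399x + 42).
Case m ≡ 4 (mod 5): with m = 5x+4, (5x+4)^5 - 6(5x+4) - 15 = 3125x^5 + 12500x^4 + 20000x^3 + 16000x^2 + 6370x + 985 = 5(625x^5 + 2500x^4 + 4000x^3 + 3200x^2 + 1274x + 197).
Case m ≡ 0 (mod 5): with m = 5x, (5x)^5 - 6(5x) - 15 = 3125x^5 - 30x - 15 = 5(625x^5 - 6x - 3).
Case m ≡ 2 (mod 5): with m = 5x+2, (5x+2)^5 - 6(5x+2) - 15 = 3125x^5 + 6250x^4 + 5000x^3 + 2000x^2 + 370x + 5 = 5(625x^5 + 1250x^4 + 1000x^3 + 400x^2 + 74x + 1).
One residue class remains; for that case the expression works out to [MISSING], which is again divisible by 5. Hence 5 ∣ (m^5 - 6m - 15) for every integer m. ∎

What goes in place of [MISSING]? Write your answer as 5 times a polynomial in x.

The residues treated are {3, 4, 0, 2}, so the missing case is m ≡ 1 (mod 5); write m = 5x+1.
Then (5x+1)^5 - 6(5x+1) - 15 = 3125x^5 + 3125x^4 + 1250x^3 + 250x^2 - 5x - 20 = 5(625x^5 + 625x^4 + 250x^3 + 50x^2 - x - 4).

5(625x^5 + 625x^4 + 250x^3 + 50x^2 - x - 4)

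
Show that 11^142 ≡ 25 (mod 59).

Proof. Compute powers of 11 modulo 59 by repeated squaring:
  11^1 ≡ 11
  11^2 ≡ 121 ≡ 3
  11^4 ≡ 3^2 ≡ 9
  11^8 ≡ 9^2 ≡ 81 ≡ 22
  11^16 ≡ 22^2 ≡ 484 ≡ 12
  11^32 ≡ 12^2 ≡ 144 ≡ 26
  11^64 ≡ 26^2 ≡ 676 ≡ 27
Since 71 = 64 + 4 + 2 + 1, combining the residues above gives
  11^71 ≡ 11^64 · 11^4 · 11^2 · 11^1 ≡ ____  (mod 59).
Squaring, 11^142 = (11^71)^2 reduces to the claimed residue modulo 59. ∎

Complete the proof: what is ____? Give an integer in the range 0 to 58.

54

11^64 · 11^4 · 11^2 · 11^1 ≡ 27 · 9 · 3 · 11 = 8019.
8019 mod 59 = 54, so 11^71 ≡ 54 (mod 59).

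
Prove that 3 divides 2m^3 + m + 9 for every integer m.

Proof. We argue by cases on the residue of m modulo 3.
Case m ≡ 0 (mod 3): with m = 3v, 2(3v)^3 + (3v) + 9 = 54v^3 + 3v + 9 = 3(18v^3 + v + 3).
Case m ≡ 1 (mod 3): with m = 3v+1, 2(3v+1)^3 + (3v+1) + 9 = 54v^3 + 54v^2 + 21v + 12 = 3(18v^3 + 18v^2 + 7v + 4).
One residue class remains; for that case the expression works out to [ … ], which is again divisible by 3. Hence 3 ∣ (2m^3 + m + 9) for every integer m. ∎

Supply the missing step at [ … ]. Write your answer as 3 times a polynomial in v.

The residues treated are {0, 1}, so the missing case is m ≡ 2 (mod 3); write m = 3v+2.
Then 2(3v+2)^3 + (3v+2) + 9 = 54v^3 + 108v^2 + 75v + 27 = 3(18v^3 + 36v^2 + 25v + 9).

3(18v^3 + 36v^2 + 25v + 9)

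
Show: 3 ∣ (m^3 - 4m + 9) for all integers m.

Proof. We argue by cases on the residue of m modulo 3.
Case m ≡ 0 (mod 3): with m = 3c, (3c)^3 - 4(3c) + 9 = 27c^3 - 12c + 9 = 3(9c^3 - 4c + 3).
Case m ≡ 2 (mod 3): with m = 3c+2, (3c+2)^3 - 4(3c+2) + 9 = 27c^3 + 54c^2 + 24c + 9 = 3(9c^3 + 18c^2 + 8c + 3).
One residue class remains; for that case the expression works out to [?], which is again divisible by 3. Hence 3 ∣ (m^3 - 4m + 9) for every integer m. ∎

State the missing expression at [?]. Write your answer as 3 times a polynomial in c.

3(9c^3 + 9c^2 - c + 2)

Only m ≡ 1 (mod 3) is unaccounted for. Put m = 3c+1:
(3c+1)^3 - 4(3c+1) + 9 expands to 27c^3 + 27c^2 - 3c + 6,
and factoring out 3 leaves 3(9c^3 + 9c^2 - c + 2).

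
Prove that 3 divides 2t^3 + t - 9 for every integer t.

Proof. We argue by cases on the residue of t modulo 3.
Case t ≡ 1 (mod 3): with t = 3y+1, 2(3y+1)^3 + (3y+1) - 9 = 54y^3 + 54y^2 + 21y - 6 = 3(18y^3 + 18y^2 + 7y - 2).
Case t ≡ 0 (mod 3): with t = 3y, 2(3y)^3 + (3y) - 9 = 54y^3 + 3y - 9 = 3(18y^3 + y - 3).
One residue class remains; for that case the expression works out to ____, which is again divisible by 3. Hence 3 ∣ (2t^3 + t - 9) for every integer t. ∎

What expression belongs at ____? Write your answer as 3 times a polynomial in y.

The residues treated are {1, 0}, so the missing case is t ≡ 2 (mod 3); write t = 3y+2.
Then 2(3y+2)^3 + (3y+2) - 9 = 54y^3 + 108y^2 + 75y + 9 = 3(18y^3 + 36y^2 + 25y + 3).

3(18y^3 + 36y^2 + 25y + 3)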